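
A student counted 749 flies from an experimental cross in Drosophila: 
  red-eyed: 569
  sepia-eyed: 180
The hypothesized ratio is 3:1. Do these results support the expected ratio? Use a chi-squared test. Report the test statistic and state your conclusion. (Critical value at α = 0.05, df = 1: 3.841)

Under the 3:1 hypothesis (Σ ratio = 4, N = 749):
  red-eyed: 749 × 3/4 = 561.75
  sepia-eyed: 749 × 1/4 = 187.25
χ² = Σ (O − E)² / E
  red-eyed: (569 − 561.75)² / 561.75 = 0.0936
  sepia-eyed: (180 − 187.25)² / 187.25 = 0.2807
χ² = 0.0936 + 0.2807 = 0.3743 ≈ 0.374
Degrees of freedom = 2 − 1 = 1; critical value at α = 0.05 is 3.841.
Since 0.374 < 3.841, we fail to reject the null hypothesis — the data are consistent with the 3:1 ratio.

0.374; consistent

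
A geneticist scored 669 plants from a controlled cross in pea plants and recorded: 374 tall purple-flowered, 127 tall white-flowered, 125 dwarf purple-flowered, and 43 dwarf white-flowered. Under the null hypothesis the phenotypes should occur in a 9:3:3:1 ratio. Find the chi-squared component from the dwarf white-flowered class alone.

The 9:3:3:1 ratio has 16 parts, so with N = 669 the expected counts are:
  tall purple-flowered: 669 × 9/16 = 376.3125
  tall white-flowered: 669 × 3/16 = 125.4375
  dwarf purple-flowered: 669 × 3/16 = 125.4375
  dwarf white-flowered: 669 × 1/16 = 41.8125
Contribution of dwarf white-flowered: (43 − 41.8125)² / 41.8125 = 0.0337

0.034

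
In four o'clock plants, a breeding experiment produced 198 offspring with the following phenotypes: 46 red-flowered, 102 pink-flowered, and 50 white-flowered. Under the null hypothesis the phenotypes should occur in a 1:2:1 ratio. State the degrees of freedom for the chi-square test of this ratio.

2

A goodness-of-fit test with 3 phenotype classes has df = 3 − 1 = 2.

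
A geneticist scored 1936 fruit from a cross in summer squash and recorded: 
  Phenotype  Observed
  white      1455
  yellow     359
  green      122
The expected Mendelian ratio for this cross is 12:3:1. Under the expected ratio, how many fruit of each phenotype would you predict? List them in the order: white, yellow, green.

Under the 12:3:1 hypothesis (Σ ratio = 16, N = 1936):
  white: 1936 × 12/16 = 1452
  yellow: 1936 × 3/16 = 363
  green: 1936 × 1/16 = 121

1452, 363, 121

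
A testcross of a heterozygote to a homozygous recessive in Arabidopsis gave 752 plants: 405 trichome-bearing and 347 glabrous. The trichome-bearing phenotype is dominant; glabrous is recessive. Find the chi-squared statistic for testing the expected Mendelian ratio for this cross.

A testcross of a heterozygote (Aa × aa) gives a 1:1 phenotypic ratio.
The 1:1 ratio has 2 parts, so with N = 752 the expected counts are:
  trichome-bearing: 752 × 1/2 = 376
  glabrous: 752 × 1/2 = 376
χ² = Σ (O − E)² / E
  trichome-bearing: (405 − 376)² / 376 = 2.2367
  glabrous: (347 − 376)² / 376 = 2.2367
χ² = 2.2367 + 2.2367 = 4.4734 ≈ 4.473

4.473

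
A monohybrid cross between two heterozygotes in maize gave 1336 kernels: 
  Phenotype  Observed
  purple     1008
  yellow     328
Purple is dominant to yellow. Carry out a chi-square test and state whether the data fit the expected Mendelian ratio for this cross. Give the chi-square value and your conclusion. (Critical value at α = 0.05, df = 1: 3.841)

For a monohybrid cross between heterozygotes with complete dominance, the expected phenotypic ratio is 3:1.
The 3:1 ratio has 4 parts, so with N = 1336 the expected counts are:
  purple: 1336 × 3/4 = 1002
  yellow: 1336 × 1/4 = 334
χ² = Σ (O − E)² / E
  purple: (1008 − 1002)² / 1002 = 0.0359
  yellow: (328 − 334)² / 334 = 0.1078
χ² = 0.0359 + 0.1078 = 0.1437 ≈ 0.144
Degrees of freedom = 2 − 1 = 1; critical value at α = 0.05 is 3.841.
Since 0.144 < 3.841, we fail to reject the null hypothesis — the data are consistent with the 3:1 ratio.

0.144; consistent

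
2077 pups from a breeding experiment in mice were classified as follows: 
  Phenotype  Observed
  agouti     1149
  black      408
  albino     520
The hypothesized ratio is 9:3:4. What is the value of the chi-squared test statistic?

1.205

Expected counts for N = 2077 under a 9:3:4 ratio (total parts = 16):
  agouti: 2077 × 9/16 = 1168.3125
  black: 2077 × 3/16 = 389.4375
  albino: 2077 × 4/16 = 519.25
χ² = Σ (O − E)² / E
  agouti: (1149 − 1168.3125)² / 1168.3125 = 0.3192
  black: (408 − 389.4375)² / 389.4375 = 0.8848
  albino: (520 − 519.25)² / 519.25 = 0.0011
χ² = 0.3192 + 0.8848 + 0.0011 = 1.2051 ≈ 1.205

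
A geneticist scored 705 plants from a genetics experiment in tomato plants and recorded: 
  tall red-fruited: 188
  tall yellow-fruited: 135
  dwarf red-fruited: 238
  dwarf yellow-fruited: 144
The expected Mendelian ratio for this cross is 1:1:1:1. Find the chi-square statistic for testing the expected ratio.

37.973

Expected counts for N = 705 under a 1:1:1:1 ratio (total parts = 4):
  tall red-fruited: 705 × 1/4 = 176.25
  tall yellow-fruited: 705 × 1/4 = 176.25
  dwarf red-fruited: 705 × 1/4 = 176.25
  dwarf yellow-fruited: 705 × 1/4 = 176.25
χ² = Σ (O − E)² / E
  tall red-fruited: (188 − 176.25)² / 176.25 = 0.7833
  tall yellow-fruited: (135 − 176.25)² / 176.25 = 9.6543
  dwarf red-fruited: (238 − 176.25)² / 176.25 = 21.6344
  dwarf yellow-fruited: (144 − 176.25)² / 176.25 = 5.9011
χ² = 0.7833 + 9.6543 + 21.6344 + 5.9011 = 37.9731 ≈ 37.973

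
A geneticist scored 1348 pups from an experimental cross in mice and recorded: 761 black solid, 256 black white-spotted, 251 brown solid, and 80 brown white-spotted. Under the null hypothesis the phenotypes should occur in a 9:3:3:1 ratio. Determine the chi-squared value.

Expected counts for N = 1348 under a 9:3:3:1 ratio (total parts = 16):
  black solid: 1348 × 9/16 = 758.25
  black white-spotted: 1348 × 3/16 = 252.75
  brown solid: 1348 × 3/16 = 252.75
  brown white-spotted: 1348 × 1/16 = 84.25
χ² = Σ (O − E)² / E
  black solid: (761 − 758.25)² / 758.25 = 0.0100
  black white-spotted: (256 − 252.75)² / 252.75 = 0.0418
  brown solid: (251 − 252.75)² / 252.75 = 0.0121
  brown white-spotted: (80 − 84.25)² / 84.25 = 0.2144
χ² = 0.0100 + 0.0418 + 0.0121 + 0.2144 = 0.2783 ≈ 0.278

0.278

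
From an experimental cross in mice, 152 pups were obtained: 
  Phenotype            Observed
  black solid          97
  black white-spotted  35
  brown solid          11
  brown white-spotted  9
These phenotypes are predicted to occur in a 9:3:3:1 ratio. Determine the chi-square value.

13.801

The 9:3:3:1 ratio has 16 parts, so with N = 152 the expected counts are:
  black solid: 152 × 9/16 = 85.5
  black white-spotted: 152 × 3/16 = 28.5
  brown solid: 152 × 3/16 = 28.5
  brown white-spotted: 152 × 1/16 = 9.5
χ² = Σ (O − E)² / E
  black solid: (97 − 85.5)² / 85.5 = 1.5468
  black white-spotted: (35 − 28.5)² / 28.5 = 1.4825
  brown solid: (11 − 28.5)² / 28.5 = 10.7456
  brown white-spotted: (9 − 9.5)² / 9.5 = 0.0263
χ² = 1.5468 + 1.4825 + 10.7456 + 0.0263 = 13.8012 ≈ 13.801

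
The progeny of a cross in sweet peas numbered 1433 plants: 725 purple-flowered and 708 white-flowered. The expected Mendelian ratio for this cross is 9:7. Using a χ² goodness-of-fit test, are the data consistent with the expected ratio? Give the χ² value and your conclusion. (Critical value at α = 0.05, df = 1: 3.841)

18.633; not consistent

Total ratio parts = 16. Expected numbers out of 1433:
  purple-flowered: 1433 × 9/16 = 806.0625
  white-flowered: 1433 × 7/16 = 626.9375
χ² = Σ (O − E)² / E
  purple-flowered: (725 − 806.0625)² / 806.0625 = 8.1521
  white-flowered: (708 − 626.9375)² / 626.9375 = 10.4813
χ² = 8.1521 + 10.4813 = 18.6334 ≈ 18.633
Degrees of freedom = 2 − 1 = 1; critical value at α = 0.05 is 3.841.
Since 18.633 > 3.841, we reject the null hypothesis — the data do not fit the 9:7 ratio.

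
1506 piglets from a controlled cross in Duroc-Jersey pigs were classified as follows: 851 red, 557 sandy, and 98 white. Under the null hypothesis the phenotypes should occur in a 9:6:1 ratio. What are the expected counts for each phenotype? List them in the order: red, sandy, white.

847.125, 564.75, 94.125

Under the 9:6:1 hypothesis (Σ ratio = 16, N = 1506):
  red: 1506 × 9/16 = 847.125
  sandy: 1506 × 6/16 = 564.75
  white: 1506 × 1/16 = 94.125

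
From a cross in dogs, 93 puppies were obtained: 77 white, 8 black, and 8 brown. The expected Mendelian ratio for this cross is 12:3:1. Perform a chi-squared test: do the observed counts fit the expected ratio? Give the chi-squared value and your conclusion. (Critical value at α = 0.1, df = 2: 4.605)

6.685; not consistent

The 12:3:1 ratio has 16 parts, so with N = 93 the expected counts are:
  white: 93 × 12/16 = 69.75
  black: 93 × 3/16 = 17.4375
  brown: 93 × 1/16 = 5.8125
χ² = Σ (O − E)² / E
  white: (77 − 69.75)² / 69.75 = 0.7536
  black: (8 − 17.4375)² / 17.4375 = 5.1078
  brown: (8 − 5.8125)² / 5.8125 = 0.8233
χ² = 0.7536 + 5.1078 + 0.8233 = 6.6847 ≈ 6.685
Degrees of freedom = 3 − 1 = 2; critical value at α = 0.1 is 4.605.
Since 6.685 > 4.605, we reject the null hypothesis — the data do not fit the 12:3:1 ratio.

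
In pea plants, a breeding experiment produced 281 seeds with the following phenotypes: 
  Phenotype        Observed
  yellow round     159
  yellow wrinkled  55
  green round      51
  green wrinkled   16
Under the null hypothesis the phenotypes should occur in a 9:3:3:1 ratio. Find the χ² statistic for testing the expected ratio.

Under the 9:3:3:1 hypothesis (Σ ratio = 16, N = 281):
  yellow round: 281 × 9/16 = 158.0625
  yellow wrinkled: 281 × 3/16 = 52.6875
  green round: 281 × 3/16 = 52.6875
  green wrinkled: 281 × 1/16 = 17.5625
χ² = Σ (O − E)² / E
  yellow round: (159 − 158.0625)² / 158.0625 = 0.0056
  yellow wrinkled: (55 − 52.6875)² / 52.6875 = 0.1015
  green round: (51 − 52.6875)² / 52.6875 = 0.0540
  green wrinkled: (16 − 17.5625)² / 17.5625 = 0.1390
χ² = 0.0056 + 0.1015 + 0.0540 + 0.1390 = 0.3001 ≈ 0.300

0.300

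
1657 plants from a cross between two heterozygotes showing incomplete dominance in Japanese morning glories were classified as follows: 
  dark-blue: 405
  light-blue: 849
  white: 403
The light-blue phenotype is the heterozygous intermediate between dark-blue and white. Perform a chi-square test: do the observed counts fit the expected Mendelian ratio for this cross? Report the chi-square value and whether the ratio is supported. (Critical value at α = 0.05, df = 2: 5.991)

1.019; consistent

With incomplete dominance, a heterozygote × heterozygote cross gives a 1:2:1 phenotypic ratio.
Total ratio parts = 4. Expected numbers out of 1657:
  dark-blue: 1657 × 1/4 = 414.25
  light-blue: 1657 × 2/4 = 828.5
  white: 1657 × 1/4 = 414.25
χ² = Σ (O − E)² / E
  dark-blue: (405 − 414.25)² / 414.25 = 0.2065
  light-blue: (849 − 828.5)² / 828.5 = 0.5072
  white: (403 − 414.25)² / 414.25 = 0.3055
χ² = 0.2065 + 0.5072 + 0.3055 = 1.0192 ≈ 1.019
Degrees of freedom = 3 − 1 = 2; critical value at α = 0.05 is 5.991.
Since 1.019 < 5.991, we fail to reject the null hypothesis — the data are consistent with the 1:2:1 ratio.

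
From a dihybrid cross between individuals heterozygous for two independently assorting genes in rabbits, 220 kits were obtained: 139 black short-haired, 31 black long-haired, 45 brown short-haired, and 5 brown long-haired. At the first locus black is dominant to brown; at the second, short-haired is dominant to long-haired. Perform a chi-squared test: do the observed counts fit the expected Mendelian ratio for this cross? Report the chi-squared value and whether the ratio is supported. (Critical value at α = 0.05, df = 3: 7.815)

A dihybrid F₂ with independent assortment and complete dominance at both loci gives a 9:3:3:1 phenotypic ratio.
The 9:3:3:1 ratio has 16 parts, so with N = 220 the expected counts are:
  black short-haired: 220 × 9/16 = 123.75
  black long-haired: 220 × 3/16 = 41.25
  brown short-haired: 220 × 3/16 = 41.25
  brown long-haired: 220 × 1/16 = 13.75
χ² = Σ (O − E)² / E
  black short-haired: (139 − 123.75)² / 123.75 = 1.8793
  black long-haired: (31 − 41.25)² / 41.25 = 2.5470
  brown short-haired: (45 − 41.25)² / 41.25 = 0.3409
  brown long-haired: (5 − 13.75)² / 13.75 = 5.5682
χ² = 1.8793 + 2.5470 + 0.3409 + 5.5682 = 10.3354 ≈ 10.335
Degrees of freedom = 4 − 1 = 3; critical value at α = 0.05 is 7.815.
Since 10.335 > 7.815, we reject the null hypothesis — the data do not fit the 9:3:3:1 ratio.

10.335; not consistent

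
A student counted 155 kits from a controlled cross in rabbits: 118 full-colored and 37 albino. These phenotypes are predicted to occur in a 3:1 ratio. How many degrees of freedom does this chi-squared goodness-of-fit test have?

1

A goodness-of-fit test with 2 phenotype classes has df = 2 − 1 = 1.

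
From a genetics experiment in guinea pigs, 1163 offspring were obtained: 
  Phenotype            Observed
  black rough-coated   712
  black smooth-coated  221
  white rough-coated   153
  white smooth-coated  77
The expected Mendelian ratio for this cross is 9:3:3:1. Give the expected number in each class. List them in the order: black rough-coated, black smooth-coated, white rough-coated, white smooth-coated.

654.1875, 218.0625, 218.0625, 72.6875

Total ratio parts = 16. Expected numbers out of 1163:
  black rough-coated: 1163 × 9/16 = 654.1875
  black smooth-coated: 1163 × 3/16 = 218.0625
  white rough-coated: 1163 × 3/16 = 218.0625
  white smooth-coated: 1163 × 1/16 = 72.6875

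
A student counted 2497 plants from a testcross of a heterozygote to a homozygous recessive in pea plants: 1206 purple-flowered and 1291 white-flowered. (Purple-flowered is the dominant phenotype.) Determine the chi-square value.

A testcross of a heterozygote (Aa × aa) gives a 1:1 phenotypic ratio.
The 1:1 ratio has 2 parts, so with N = 2497 the expected counts are:
  purple-flowered: 2497 × 1/2 = 1248.5
  white-flowered: 2497 × 1/2 = 1248.5
χ² = Σ (O − E)² / E
  purple-flowered: (1206 − 1248.5)² / 1248.5 = 1.4467
  white-flowered: (1291 − 1248.5)² / 1248.5 = 1.4467
χ² = 1.4467 + 1.4467 = 2.8934 ≈ 2.893

2.893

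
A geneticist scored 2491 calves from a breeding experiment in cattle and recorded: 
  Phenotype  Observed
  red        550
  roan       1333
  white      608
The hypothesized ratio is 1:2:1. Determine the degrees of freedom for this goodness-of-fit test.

2

A goodness-of-fit test with 3 phenotype classes has df = 3 − 1 = 2.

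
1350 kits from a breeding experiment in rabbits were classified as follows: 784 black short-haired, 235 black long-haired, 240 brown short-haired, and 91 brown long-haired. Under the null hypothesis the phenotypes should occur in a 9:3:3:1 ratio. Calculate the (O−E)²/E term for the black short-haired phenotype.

0.799

Expected counts for N = 1350 under a 9:3:3:1 ratio (total parts = 16):
  black short-haired: 1350 × 9/16 = 759.375
  black long-haired: 1350 × 3/16 = 253.125
  brown short-haired: 1350 × 3/16 = 253.125
  brown long-haired: 1350 × 1/16 = 84.375
Contribution of black short-haired: (784 − 759.375)² / 759.375 = 0.7985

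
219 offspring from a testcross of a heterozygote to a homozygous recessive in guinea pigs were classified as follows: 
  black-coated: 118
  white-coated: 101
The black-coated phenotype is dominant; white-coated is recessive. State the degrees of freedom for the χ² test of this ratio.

A testcross of a heterozygote (Aa × aa) gives a 1:1 phenotypic ratio.
A goodness-of-fit test with 2 phenotype classes has df = 2 − 1 = 1.

1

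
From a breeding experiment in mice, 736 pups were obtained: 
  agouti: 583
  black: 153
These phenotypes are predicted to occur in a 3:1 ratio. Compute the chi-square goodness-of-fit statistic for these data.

Under the 3:1 hypothesis (Σ ratio = 4, N = 736):
  agouti: 736 × 3/4 = 552
  black: 736 × 1/4 = 184
χ² = Σ (O − E)² / E
  agouti: (583 − 552)² / 552 = 1.7409
  black: (153 − 184)² / 184 = 5.2228
χ² = 1.7409 + 5.2228 = 6.9637 ≈ 6.964

6.964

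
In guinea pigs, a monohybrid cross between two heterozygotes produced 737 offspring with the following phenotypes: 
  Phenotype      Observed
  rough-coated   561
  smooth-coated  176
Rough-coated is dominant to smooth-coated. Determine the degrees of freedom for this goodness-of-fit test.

For a monohybrid cross between heterozygotes with complete dominance, the expected phenotypic ratio is 3:1.
A goodness-of-fit test with 2 phenotype classes has df = 2 − 1 = 1.

1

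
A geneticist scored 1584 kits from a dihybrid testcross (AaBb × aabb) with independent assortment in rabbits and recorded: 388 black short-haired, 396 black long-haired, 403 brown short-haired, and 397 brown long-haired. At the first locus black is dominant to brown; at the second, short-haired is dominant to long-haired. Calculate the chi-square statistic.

0.288

A dihybrid testcross with independent assortment gives a 1:1:1:1 ratio.
Total ratio parts = 4. Expected numbers out of 1584:
  black short-haired: 1584 × 1/4 = 396
  black long-haired: 1584 × 1/4 = 396
  brown short-haired: 1584 × 1/4 = 396
  brown long-haired: 1584 × 1/4 = 396
χ² = Σ (O − E)² / E
  black short-haired: (388 − 396)² / 396 = 0.1616
  black long-haired: (396 − 396)² / 396 = 0.0000
  brown short-haired: (403 − 396)² / 396 = 0.1237
  brown long-haired: (397 − 396)² / 396 = 0.0025
χ² = 0.1616 + 0.0000 + 0.1237 + 0.0025 = 0.2878 ≈ 0.288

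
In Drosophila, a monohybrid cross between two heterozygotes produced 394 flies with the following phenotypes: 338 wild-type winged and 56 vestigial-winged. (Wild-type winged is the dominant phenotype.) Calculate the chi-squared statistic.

24.450

For a monohybrid cross between heterozygotes with complete dominance, the expected phenotypic ratio is 3:1.
Total ratio parts = 4. Expected numbers out of 394:
  wild-type winged: 394 × 3/4 = 295.5
  vestigial-winged: 394 × 1/4 = 98.5
χ² = Σ (O − E)² / E
  wild-type winged: (338 − 295.5)² / 295.5 = 6.1125
  vestigial-winged: (56 − 98.5)² / 98.5 = 18.3376
χ² = 6.1125 + 18.3376 = 24.4501 ≈ 24.450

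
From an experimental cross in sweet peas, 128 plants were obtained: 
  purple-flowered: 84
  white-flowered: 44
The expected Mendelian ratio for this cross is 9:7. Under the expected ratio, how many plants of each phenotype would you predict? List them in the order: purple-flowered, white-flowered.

Expected counts for N = 128 under a 9:7 ratio (total parts = 16):
  purple-flowered: 128 × 9/16 = 72
  white-flowered: 128 × 7/16 = 56

72, 56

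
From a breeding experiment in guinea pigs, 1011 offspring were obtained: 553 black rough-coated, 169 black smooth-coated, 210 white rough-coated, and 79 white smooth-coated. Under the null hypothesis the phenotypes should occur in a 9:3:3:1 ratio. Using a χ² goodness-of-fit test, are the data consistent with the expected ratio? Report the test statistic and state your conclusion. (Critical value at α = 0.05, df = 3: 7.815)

8.824; not consistent

The 9:3:3:1 ratio has 16 parts, so with N = 1011 the expected counts are:
  black rough-coated: 1011 × 9/16 = 568.6875
  black smooth-coated: 1011 × 3/16 = 189.5625
  white rough-coated: 1011 × 3/16 = 189.5625
  white smooth-coated: 1011 × 1/16 = 63.1875
χ² = Σ (O − E)² / E
  black rough-coated: (553 − 568.6875)² / 568.6875 = 0.4327
  black smooth-coated: (169 − 189.5625)² / 189.5625 = 2.2305
  white rough-coated: (210 − 189.5625)² / 189.5625 = 2.2034
  white smooth-coated: (79 − 63.1875)² / 63.1875 = 3.9570
χ² = 0.4327 + 2.2305 + 2.2034 + 3.9570 = 8.8236 ≈ 8.824
Degrees of freedom = 4 − 1 = 3; critical value at α = 0.05 is 7.815.
Since 8.824 > 7.815, we reject the null hypothesis — the data do not fit the 9:3:3:1 ratio.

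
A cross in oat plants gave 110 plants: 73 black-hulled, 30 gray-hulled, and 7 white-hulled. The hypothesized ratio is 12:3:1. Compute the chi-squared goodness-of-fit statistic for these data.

5.358

The 12:3:1 ratio has 16 parts, so with N = 110 the expected counts are:
  black-hulled: 110 × 12/16 = 82.5
  gray-hulled: 110 × 3/16 = 20.625
  white-hulled: 110 × 1/16 = 6.875
χ² = Σ (O − E)² / E
  black-hulled: (73 − 82.5)² / 82.5 = 1.0939
  gray-hulled: (30 − 20.625)² / 20.625 = 4.2614
  white-hulled: (7 − 6.875)² / 6.875 = 0.0023
χ² = 1.0939 + 4.2614 + 0.0023 = 5.3576 ≈ 5.358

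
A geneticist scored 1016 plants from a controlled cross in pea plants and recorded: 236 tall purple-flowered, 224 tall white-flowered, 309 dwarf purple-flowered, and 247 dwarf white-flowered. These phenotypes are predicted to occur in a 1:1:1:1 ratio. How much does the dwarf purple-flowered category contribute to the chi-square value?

11.909

Total ratio parts = 4. Expected numbers out of 1016:
  tall purple-flowered: 1016 × 1/4 = 254
  tall white-flowered: 1016 × 1/4 = 254
  dwarf purple-flowered: 1016 × 1/4 = 254
  dwarf white-flowered: 1016 × 1/4 = 254
Contribution of dwarf purple-flowered: (309 − 254)² / 254 = 11.9094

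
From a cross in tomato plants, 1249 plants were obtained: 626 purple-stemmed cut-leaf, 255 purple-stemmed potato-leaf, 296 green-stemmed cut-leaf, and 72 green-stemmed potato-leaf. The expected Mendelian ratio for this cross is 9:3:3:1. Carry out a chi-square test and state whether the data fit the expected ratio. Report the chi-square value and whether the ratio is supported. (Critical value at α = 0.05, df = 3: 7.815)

26.979; not consistent

Under the 9:3:3:1 hypothesis (Σ ratio = 16, N = 1249):
  purple-stemmed cut-leaf: 1249 × 9/16 = 702.5625
  purple-stemmed potato-leaf: 1249 × 3/16 = 234.1875
  green-stemmed cut-leaf: 1249 × 3/16 = 234.1875
  green-stemmed potato-leaf: 1249 × 1/16 = 78.0625
χ² = Σ (O − E)² / E
  purple-stemmed cut-leaf: (626 − 702.5625)² / 702.5625 = 8.3435
  purple-stemmed potato-leaf: (255 − 234.1875)² / 234.1875 = 1.8496
  green-stemmed cut-leaf: (296 − 234.1875)² / 234.1875 = 16.3151
  green-stemmed potato-leaf: (72 − 78.0625)² / 78.0625 = 0.4708
χ² = 8.3435 + 1.8496 + 16.3151 + 0.4708 = 26.979
Degrees of freedom = 4 − 1 = 3; critical value at α = 0.05 is 7.815.
Since 26.979 > 7.815, we reject the null hypothesis — the data do not fit the 9:3:3:1 ratio.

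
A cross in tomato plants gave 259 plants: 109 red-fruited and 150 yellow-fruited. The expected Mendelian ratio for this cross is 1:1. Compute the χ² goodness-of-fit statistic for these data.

Under the 1:1 hypothesis (Σ ratio = 2, N = 259):
  red-fruited: 259 × 1/2 = 129.5
  yellow-fruited: 259 × 1/2 = 129.5
χ² = Σ (O − E)² / E
  red-fruited: (109 − 129.5)² / 129.5 = 3.2452
  yellow-fruited: (150 − 129.5)² / 129.5 = 3.2452
χ² = 3.2452 + 3.2452 = 6.4904 ≈ 6.490

6.490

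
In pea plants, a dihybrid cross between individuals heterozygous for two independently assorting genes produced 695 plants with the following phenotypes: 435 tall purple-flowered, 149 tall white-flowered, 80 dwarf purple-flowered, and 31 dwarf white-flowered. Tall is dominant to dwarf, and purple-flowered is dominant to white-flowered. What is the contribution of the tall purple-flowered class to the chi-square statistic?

4.966

A dihybrid F₂ with independent assortment and complete dominance at both loci gives a 9:3:3:1 phenotypic ratio.
Total ratio parts = 16. Expected numbers out of 695:
  tall purple-flowered: 695 × 9/16 = 390.9375
  tall white-flowered: 695 × 3/16 = 130.3125
  dwarf purple-flowered: 695 × 3/16 = 130.3125
  dwarf white-flowered: 695 × 1/16 = 43.4375
Contribution of tall purple-flowered: (435 − 390.9375)² / 390.9375 = 4.9663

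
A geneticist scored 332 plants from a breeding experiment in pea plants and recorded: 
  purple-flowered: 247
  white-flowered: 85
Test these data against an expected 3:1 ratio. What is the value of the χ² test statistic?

0.064

Total ratio parts = 4. Expected numbers out of 332:
  purple-flowered: 332 × 3/4 = 249
  white-flowered: 332 × 1/4 = 83
χ² = Σ (O − E)² / E
  purple-flowered: (247 − 249)² / 249 = 0.0161
  white-flowered: (85 − 83)² / 83 = 0.0482
χ² = 0.0161 + 0.0482 = 0.0643 ≈ 0.064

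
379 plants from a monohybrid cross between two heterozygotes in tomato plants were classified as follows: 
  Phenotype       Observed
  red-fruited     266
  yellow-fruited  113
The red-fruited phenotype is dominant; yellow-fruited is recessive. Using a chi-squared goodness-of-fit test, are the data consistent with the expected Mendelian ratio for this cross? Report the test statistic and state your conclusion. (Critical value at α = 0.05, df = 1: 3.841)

4.687; not consistent

For a monohybrid cross between heterozygotes with complete dominance, the expected phenotypic ratio is 3:1.
Expected counts for N = 379 under a 3:1 ratio (total parts = 4):
  red-fruited: 379 × 3/4 = 284.25
  yellow-fruited: 379 × 1/4 = 94.75
χ² = Σ (O − E)² / E
  red-fruited: (266 − 284.25)² / 284.25 = 1.1717
  yellow-fruited: (113 − 94.75)² / 94.75 = 3.5152
χ² = 1.1717 + 3.5152 = 4.6869 ≈ 4.687
Degrees of freedom = 2 − 1 = 1; critical value at α = 0.05 is 3.841.
Since 4.687 > 3.841, we reject the null hypothesis — the data do not fit the 3:1 ratio.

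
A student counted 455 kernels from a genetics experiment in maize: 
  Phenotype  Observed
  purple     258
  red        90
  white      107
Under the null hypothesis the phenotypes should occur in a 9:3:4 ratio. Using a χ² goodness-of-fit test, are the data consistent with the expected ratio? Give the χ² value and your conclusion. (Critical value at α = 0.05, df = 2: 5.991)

0.675; consistent

Total ratio parts = 16. Expected numbers out of 455:
  purple: 455 × 9/16 = 255.9375
  red: 455 × 3/16 = 85.3125
  white: 455 × 4/16 = 113.75
χ² = Σ (O − E)² / E
  purple: (258 − 255.9375)² / 255.9375 = 0.0166
  red: (90 − 85.3125)² / 85.3125 = 0.2576
  white: (107 − 113.75)² / 113.75 = 0.4005
χ² = 0.0166 + 0.2576 + 0.4005 = 0.6747 ≈ 0.675
Degrees of freedom = 3 − 1 = 2; critical value at α = 0.05 is 5.991.
Since 0.675 < 5.991, we fail to reject the null hypothesis — the data are consistent with the 9:3:4 ratio.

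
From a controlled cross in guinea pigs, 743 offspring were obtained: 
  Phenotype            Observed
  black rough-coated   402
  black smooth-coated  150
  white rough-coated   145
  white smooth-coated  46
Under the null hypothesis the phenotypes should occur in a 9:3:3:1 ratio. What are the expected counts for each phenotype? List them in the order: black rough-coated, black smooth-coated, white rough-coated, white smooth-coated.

Total ratio parts = 16. Expected numbers out of 743:
  black rough-coated: 743 × 9/16 = 417.9375
  black smooth-coated: 743 × 3/16 = 139.3125
  white rough-coated: 743 × 3/16 = 139.3125
  white smooth-coated: 743 × 1/16 = 46.4375

417.9375, 139.3125, 139.3125, 46.4375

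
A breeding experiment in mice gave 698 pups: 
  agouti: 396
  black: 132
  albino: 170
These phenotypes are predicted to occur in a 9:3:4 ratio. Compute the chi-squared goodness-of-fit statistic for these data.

0.155

Under the 9:3:4 hypothesis (Σ ratio = 16, N = 698):
  agouti: 698 × 9/16 = 392.625
  black: 698 × 3/16 = 130.875
  albino: 698 × 4/16 = 174.5
χ² = Σ (O − E)² / E
  agouti: (396 − 392.625)² / 392.625 = 0.0290
  black: (132 − 130.875)² / 130.875 = 0.0097
  albino: (170 − 174.5)² / 174.5 = 0.1160
χ² = 0.0290 + 0.0097 + 0.1160 = 0.1547 ≈ 0.155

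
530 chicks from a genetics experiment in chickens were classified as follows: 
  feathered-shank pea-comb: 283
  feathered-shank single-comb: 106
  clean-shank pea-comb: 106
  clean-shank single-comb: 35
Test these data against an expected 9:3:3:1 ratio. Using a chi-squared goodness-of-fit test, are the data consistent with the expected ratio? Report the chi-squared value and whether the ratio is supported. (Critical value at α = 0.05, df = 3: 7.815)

Total ratio parts = 16. Expected numbers out of 530:
  feathered-shank pea-comb: 530 × 9/16 = 298.125
  feathered-shank single-comb: 530 × 3/16 = 99.375
  clean-shank pea-comb: 530 × 3/16 = 99.375
  clean-shank single-comb: 530 × 1/16 = 33.125
χ² = Σ (O − E)² / E
  feathered-shank pea-comb: (283 − 298.125)² / 298.125 = 0.7673
  feathered-shank single-comb: (106 − 99.375)² / 99.375 = 0.4417
  clean-shank pea-comb: (106 − 99.375)² / 99.375 = 0.4417
  clean-shank single-comb: (35 − 33.125)² / 33.125 = 0.1061
χ² = 0.7673 + 0.4417 + 0.4417 + 0.1061 = 1.7568 ≈ 1.757
Degrees of freedom = 4 − 1 = 3; critical value at α = 0.05 is 7.815.
Since 1.757 < 7.815, we fail to reject the null hypothesis — the data are consistent with the 9:3:3:1 ratio.

1.757; consistent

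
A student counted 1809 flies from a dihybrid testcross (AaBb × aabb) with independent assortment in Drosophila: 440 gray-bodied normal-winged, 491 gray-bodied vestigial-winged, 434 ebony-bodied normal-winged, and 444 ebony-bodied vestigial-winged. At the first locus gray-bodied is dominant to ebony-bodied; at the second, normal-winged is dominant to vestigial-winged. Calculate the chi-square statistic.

A dihybrid testcross with independent assortment gives a 1:1:1:1 ratio.
Expected counts for N = 1809 under a 1:1:1:1 ratio (total parts = 4):
  gray-bodied normal-winged: 1809 × 1/4 = 452.25
  gray-bodied vestigial-winged: 1809 × 1/4 = 452.25
  ebony-bodied normal-winged: 1809 × 1/4 = 452.25
  ebony-bodied vestigial-winged: 1809 × 1/4 = 452.25
χ² = Σ (O − E)² / E
  gray-bodied normal-winged: (440 − 452.25)² / 452.25 = 0.3318
  gray-bodied vestigial-winged: (491 − 452.25)² / 452.25 = 3.3202
  ebony-bodied normal-winged: (434 − 452.25)² / 452.25 = 0.7365
  ebony-bodied vestigial-winged: (444 − 452.25)² / 452.25 = 0.1505
χ² = 0.3318 + 3.3202 + 0.7365 + 0.1505 = 4.539

4.539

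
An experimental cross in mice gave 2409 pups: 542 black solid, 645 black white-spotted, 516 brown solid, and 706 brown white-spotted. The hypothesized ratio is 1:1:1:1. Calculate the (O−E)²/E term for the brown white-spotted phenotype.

The 1:1:1:1 ratio has 4 parts, so with N = 2409 the expected counts are:
  black solid: 2409 × 1/4 = 602.25
  black white-spotted: 2409 × 1/4 = 602.25
  brown solid: 2409 × 1/4 = 602.25
  brown white-spotted: 2409 × 1/4 = 602.25
Contribution of brown white-spotted: (706 − 602.25)² / 602.25 = 17.8731

17.873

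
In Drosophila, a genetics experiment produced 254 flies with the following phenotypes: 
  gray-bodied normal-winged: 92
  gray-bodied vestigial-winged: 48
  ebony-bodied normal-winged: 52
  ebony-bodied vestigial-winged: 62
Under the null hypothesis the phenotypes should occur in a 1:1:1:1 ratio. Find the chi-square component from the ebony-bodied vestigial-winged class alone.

0.035

Under the 1:1:1:1 hypothesis (Σ ratio = 4, N = 254):
  gray-bodied normal-winged: 254 × 1/4 = 63.5
  gray-bodied vestigial-winged: 254 × 1/4 = 63.5
  ebony-bodied normal-winged: 254 × 1/4 = 63.5
  ebony-bodied vestigial-winged: 254 × 1/4 = 63.5
Contribution of ebony-bodied vestigial-winged: (62 − 63.5)² / 63.5 = 0.0354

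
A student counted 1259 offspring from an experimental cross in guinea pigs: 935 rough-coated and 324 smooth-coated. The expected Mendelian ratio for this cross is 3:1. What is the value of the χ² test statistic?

Under the 3:1 hypothesis (Σ ratio = 4, N = 1259):
  rough-coated: 1259 × 3/4 = 944.25
  smooth-coated: 1259 × 1/4 = 314.75
χ² = Σ (O − E)² / E
  rough-coated: (935 − 944.25)² / 944.25 = 0.0906
  smooth-coated: (324 − 314.75)² / 314.75 = 0.2718
χ² = 0.0906 + 0.2718 = 0.3624 ≈ 0.362

0.362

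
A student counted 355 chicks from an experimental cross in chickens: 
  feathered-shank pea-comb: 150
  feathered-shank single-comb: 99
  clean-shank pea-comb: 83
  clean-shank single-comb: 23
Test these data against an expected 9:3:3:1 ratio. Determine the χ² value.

The 9:3:3:1 ratio has 16 parts, so with N = 355 the expected counts are:
  feathered-shank pea-comb: 355 × 9/16 = 199.6875
  feathered-shank single-comb: 355 × 3/16 = 66.5625
  clean-shank pea-comb: 355 × 3/16 = 66.5625
  clean-shank single-comb: 355 × 1/16 = 22.1875
χ² = Σ (O − E)² / E
  feathered-shank pea-comb: (150 − 199.6875)² / 199.6875 = 12.3636
  feathered-shank single-comb: (99 − 66.5625)² / 66.5625 = 15.8076
  clean-shank pea-comb: (83 − 66.5625)² / 66.5625 = 4.0592
  clean-shank single-comb: (23 − 22.1875)² / 22.1875 = 0.0298
χ² = 12.3636 + 15.8076 + 4.0592 + 0.0298 = 32.2602 ≈ 32.260

32.260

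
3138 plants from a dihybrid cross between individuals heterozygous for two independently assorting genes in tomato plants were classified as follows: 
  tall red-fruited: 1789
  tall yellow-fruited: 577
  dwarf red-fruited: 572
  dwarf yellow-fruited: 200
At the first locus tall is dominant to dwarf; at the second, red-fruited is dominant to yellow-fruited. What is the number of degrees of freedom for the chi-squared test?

A dihybrid F₂ with independent assortment and complete dominance at both loci gives a 9:3:3:1 phenotypic ratio.
A goodness-of-fit test with 4 phenotype classes has df = 4 − 1 = 3.

3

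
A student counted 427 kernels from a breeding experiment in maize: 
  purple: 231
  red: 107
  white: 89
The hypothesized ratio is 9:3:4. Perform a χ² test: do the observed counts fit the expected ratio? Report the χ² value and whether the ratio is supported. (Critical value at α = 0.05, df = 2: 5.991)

Under the 9:3:4 hypothesis (Σ ratio = 16, N = 427):
  purple: 427 × 9/16 = 240.1875
  red: 427 × 3/16 = 80.0625
  white: 427 × 4/16 = 106.75
χ² = Σ (O − E)² / E
  purple: (231 − 240.1875)² / 240.1875 = 0.3514
  red: (107 − 80.0625)² / 80.0625 = 9.0633
  white: (89 − 106.75)² / 106.75 = 2.9514
χ² = 0.3514 + 9.0633 + 2.9514 = 12.3661 ≈ 12.366
Degrees of freedom = 3 − 1 = 2; critical value at α = 0.05 is 5.991.
Since 12.366 > 5.991, we reject the null hypothesis — the data do not fit the 9:3:4 ratio.

12.366; not consistent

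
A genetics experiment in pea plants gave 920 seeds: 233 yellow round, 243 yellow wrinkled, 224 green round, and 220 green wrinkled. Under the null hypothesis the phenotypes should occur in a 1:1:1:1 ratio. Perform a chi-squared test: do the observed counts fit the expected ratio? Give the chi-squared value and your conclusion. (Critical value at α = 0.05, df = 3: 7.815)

Under the 1:1:1:1 hypothesis (Σ ratio = 4, N = 920):
  yellow round: 920 × 1/4 = 230
  yellow wrinkled: 920 × 1/4 = 230
  green round: 920 × 1/4 = 230
  green wrinkled: 920 × 1/4 = 230
χ² = Σ (O − E)² / E
  yellow round: (233 − 230)² / 230 = 0.0391
  yellow wrinkled: (243 − 230)² / 230 = 0.7348
  green round: (224 − 230)² / 230 = 0.1565
  green wrinkled: (220 − 230)² / 230 = 0.4348
χ² = 0.0391 + 0.7348 + 0.1565 + 0.4348 = 1.3652 ≈ 1.365
Degrees of freedom = 4 − 1 = 3; critical value at α = 0.05 is 7.815.
Since 1.365 < 7.815, we fail to reject the null hypothesis — the data are consistent with the 1:1:1:1 ratio.

1.365; consistent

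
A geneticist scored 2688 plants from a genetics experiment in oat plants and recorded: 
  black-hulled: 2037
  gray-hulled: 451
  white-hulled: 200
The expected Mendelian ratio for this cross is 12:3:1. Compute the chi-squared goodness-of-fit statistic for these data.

11.887

The 12:3:1 ratio has 16 parts, so with N = 2688 the expected counts are:
  black-hulled: 2688 × 12/16 = 2016
  gray-hulled: 2688 × 3/16 = 504
  white-hulled: 2688 × 1/16 = 168
χ² = Σ (O − E)² / E
  black-hulled: (2037 − 2016)² / 2016 = 0.2188
  gray-hulled: (451 − 504)² / 504 = 5.5734
  white-hulled: (200 − 168)² / 168 = 6.0952
χ² = 0.2188 + 5.5734 + 6.0952 = 11.8874 ≈ 11.887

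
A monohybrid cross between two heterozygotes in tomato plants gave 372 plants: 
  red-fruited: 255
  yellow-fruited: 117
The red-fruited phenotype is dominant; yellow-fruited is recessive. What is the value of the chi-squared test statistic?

For a monohybrid cross between heterozygotes with complete dominance, the expected phenotypic ratio is 3:1.
Total ratio parts = 4. Expected numbers out of 372:
  red-fruited: 372 × 3/4 = 279
  yellow-fruited: 372 × 1/4 = 93
χ² = Σ (O − E)² / E
  red-fruited: (255 − 279)² / 279 = 2.0645
  yellow-fruited: (117 − 93)² / 93 = 6.1935
χ² = 2.0645 + 6.1935 = 8.258

8.258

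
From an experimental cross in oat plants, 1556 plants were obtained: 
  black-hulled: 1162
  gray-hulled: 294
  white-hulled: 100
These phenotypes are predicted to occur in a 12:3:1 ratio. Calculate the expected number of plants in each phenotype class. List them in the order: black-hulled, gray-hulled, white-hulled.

1167, 291.75, 97.25

Under the 12:3:1 hypothesis (Σ ratio = 16, N = 1556):
  black-hulled: 1556 × 12/16 = 1167
  gray-hulled: 1556 × 3/16 = 291.75
  white-hulled: 1556 × 1/16 = 97.25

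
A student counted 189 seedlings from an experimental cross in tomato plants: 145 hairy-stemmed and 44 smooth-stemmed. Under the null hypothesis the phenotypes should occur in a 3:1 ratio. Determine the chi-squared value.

Total ratio parts = 4. Expected numbers out of 189:
  hairy-stemmed: 189 × 3/4 = 141.75
  smooth-stemmed: 189 × 1/4 = 47.25
χ² = Σ (O − E)² / E
  hairy-stemmed: (145 − 141.75)² / 141.75 = 0.0745
  smooth-stemmed: (44 − 47.25)² / 47.25 = 0.2235
χ² = 0.0745 + 0.2235 = 0.298

0.298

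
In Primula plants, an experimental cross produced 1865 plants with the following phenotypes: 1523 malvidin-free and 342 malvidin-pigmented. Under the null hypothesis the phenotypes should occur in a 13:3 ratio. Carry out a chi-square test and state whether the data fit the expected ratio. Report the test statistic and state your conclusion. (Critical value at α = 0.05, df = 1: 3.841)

0.208; consistent

Under the 13:3 hypothesis (Σ ratio = 16, N = 1865):
  malvidin-free: 1865 × 13/16 = 1515.3125
  malvidin-pigmented: 1865 × 3/16 = 349.6875
χ² = Σ (O − E)² / E
  malvidin-free: (1523 − 1515.3125)² / 1515.3125 = 0.0390
  malvidin-pigmented: (342 − 349.6875)² / 349.6875 = 0.1690
χ² = 0.0390 + 0.1690 = 0.208
Degrees of freedom = 2 − 1 = 1; critical value at α = 0.05 is 3.841.
Since 0.208 < 3.841, we fail to reject the null hypothesis — the data are consistent with the 13:3 ratio.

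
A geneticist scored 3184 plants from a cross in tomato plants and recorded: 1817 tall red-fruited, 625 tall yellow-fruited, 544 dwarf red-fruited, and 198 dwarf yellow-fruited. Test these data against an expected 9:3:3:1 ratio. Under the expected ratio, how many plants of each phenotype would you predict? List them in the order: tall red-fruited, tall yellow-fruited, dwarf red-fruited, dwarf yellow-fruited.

Expected counts for N = 3184 under a 9:3:3:1 ratio (total parts = 16):
  tall red-fruited: 3184 × 9/16 = 1791
  tall yellow-fruited: 3184 × 3/16 = 597
  dwarf red-fruited: 3184 × 3/16 = 597
  dwarf yellow-fruited: 3184 × 1/16 = 199

1791, 597, 597, 199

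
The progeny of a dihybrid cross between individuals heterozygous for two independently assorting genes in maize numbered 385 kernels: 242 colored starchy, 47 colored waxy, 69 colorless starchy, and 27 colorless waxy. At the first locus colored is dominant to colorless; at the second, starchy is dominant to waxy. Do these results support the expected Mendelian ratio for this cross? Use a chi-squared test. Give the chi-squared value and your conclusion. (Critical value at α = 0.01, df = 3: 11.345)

12.276; not consistent

A dihybrid F₂ with independent assortment and complete dominance at both loci gives a 9:3:3:1 phenotypic ratio.
Under the 9:3:3:1 hypothesis (Σ ratio = 16, N = 385):
  colored starchy: 385 × 9/16 = 216.5625
  colored waxy: 385 × 3/16 = 72.1875
  colorless starchy: 385 × 3/16 = 72.1875
  colorless waxy: 385 × 1/16 = 24.0625
χ² = Σ (O − E)² / E
  colored starchy: (242 − 216.5625)² / 216.5625 = 2.9879
  colored waxy: (47 − 72.1875)² / 72.1875 = 8.7884
  colorless starchy: (69 − 72.1875)² / 72.1875 = 0.1407
  colorless waxy: (27 − 24.0625)² / 24.0625 = 0.3586
χ² = 2.9879 + 8.7884 + 0.1407 + 0.3586 = 12.2756 ≈ 12.276
Degrees of freedom = 4 − 1 = 3; critical value at α = 0.01 is 11.345.
Since 12.276 > 11.345, we reject the null hypothesis — the data do not fit the 9:3:3:1 ratio.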